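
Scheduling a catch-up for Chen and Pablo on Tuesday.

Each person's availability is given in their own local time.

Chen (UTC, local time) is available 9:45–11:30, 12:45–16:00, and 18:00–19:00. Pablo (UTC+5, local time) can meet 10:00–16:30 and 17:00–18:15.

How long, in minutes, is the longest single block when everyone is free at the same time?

105 minutes

Chen → UTC: 09:45–11:30, 12:45–16:00, 18:00–19:00.
Pablo → UTC: 05:00–11:30, 12:00–13:15.
Chen ∩ Pablo: 09:45–11:30, 12:45–13:15.
Common window lengths: 105, 30 min; longest is 105.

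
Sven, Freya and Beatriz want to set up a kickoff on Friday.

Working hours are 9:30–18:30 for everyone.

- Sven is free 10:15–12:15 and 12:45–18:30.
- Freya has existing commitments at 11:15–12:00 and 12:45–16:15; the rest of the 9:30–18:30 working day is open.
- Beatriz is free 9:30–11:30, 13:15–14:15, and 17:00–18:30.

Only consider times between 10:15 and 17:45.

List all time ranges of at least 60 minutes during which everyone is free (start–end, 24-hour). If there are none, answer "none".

Freya free within 09:30–18:30: 09:30–11:15, 12:00–12:45, 16:15–18:30.
Sven ∩ Freya: 10:15–11:15, 12:00–12:15, 16:15–18:30.
Sven ∩ Freya ∩ Beatriz: 10:15–11:15, 17:00–18:30.
Restricted to 10:15–17:45: 10:15–11:15, 17:00–17:45.
Windows ≥ 60 min: 10:15–11:15.

10:15–11:15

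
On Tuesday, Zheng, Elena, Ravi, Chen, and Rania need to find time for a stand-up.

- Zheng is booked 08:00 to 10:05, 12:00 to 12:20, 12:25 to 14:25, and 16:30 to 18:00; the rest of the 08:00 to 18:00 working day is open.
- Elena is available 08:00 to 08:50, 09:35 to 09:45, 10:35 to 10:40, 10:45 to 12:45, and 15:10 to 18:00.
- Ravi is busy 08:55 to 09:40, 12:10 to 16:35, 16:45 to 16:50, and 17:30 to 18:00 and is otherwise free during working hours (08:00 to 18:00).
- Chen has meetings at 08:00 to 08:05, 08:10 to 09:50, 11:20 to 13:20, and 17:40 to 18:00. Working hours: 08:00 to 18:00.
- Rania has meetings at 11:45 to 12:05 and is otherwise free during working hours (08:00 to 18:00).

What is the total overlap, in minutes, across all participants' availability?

40 minutes

Zheng free within 08:00–18:00: 10:05–12:00, 12:20–12:25, 14:25–16:30.
Ravi free within 08:00–18:00: 08:00–08:55, 09:40–12:10, 16:35–16:45, 16:50–17:30.
Chen free within 08:00–18:00: 08:05–08:10, 09:50–11:20, 13:20–17:40.
Rania free within 08:00–18:00: 08:00–11:45, 12:05–18:00.
Zheng ∩ Elena: 10:35–10:40, 10:45–12:00, 12:20–12:25, 15:10–16:30.
Zheng ∩ Elena ∩ Ravi: 10:35–10:40, 10:45–12:00.
Zheng ∩ Elena ∩ Ravi ∩ Chen: 10:35–10:40, 10:45–11:20.
Zheng ∩ Elena ∩ Ravi ∩ Chen ∩ Rania: 10:35–10:40, 10:45–11:20.
Total common minutes: 5 + 35 = 40.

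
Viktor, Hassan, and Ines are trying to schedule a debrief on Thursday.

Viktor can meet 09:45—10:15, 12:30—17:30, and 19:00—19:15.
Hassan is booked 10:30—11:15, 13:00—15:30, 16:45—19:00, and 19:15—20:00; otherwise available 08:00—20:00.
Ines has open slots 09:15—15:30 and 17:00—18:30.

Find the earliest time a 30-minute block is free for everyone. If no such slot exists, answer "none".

09:45

Hassan free within 08:00–20:00: 08:00–10:30, 11:15–13:00, 15:30–16:45, 19:00–19:15.
Viktor ∩ Hassan: 09:45–10:15, 12:30–13:00, 15:30–16:45, 19:00–19:15.
Viktor ∩ Hassan ∩ Ines: 09:45–10:15, 12:30–13:00.
Windows ≥ 30 min: 09:45–10:15, 12:30–13:00.
Earliest such window starts at 09:45.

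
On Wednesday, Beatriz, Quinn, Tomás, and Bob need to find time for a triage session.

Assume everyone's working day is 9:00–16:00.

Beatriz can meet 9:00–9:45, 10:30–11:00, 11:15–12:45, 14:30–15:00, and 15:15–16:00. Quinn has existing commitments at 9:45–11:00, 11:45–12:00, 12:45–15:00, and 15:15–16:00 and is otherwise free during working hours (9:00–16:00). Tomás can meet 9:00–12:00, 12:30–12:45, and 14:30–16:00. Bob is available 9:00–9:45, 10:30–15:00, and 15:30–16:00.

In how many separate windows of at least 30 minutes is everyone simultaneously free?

2

Quinn free within 09:00–16:00: 09:00–09:45, 11:00–11:45, 12:00–12:45, 15:00–15:15.
Beatriz ∩ Quinn: 09:00–09:45, 11:15–11:45, 12:00–12:45.
Beatriz ∩ Quinn ∩ Tomás: 09:00–09:45, 11:15–11:45, 12:30–12:45.
Beatriz ∩ Quinn ∩ Tomás ∩ Bob: 09:00–09:45, 11:15–11:45, 12:30–12:45.
Windows ≥ 30 min: 09:00–09:45, 11:15–11:45.
That's 2 windows.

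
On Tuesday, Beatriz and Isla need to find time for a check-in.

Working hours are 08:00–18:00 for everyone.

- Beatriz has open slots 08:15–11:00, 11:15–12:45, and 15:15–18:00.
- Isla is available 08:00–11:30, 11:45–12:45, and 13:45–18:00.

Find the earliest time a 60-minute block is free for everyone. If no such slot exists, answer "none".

Beatriz ∩ Isla: 08:15–11:00, 11:15–11:30, 11:45–12:45, 15:15–18:00.
Windows ≥ 60 min: 08:15–11:00, 11:45–12:45, 15:15–18:00.
Earliest such window starts at 08:15.

08:15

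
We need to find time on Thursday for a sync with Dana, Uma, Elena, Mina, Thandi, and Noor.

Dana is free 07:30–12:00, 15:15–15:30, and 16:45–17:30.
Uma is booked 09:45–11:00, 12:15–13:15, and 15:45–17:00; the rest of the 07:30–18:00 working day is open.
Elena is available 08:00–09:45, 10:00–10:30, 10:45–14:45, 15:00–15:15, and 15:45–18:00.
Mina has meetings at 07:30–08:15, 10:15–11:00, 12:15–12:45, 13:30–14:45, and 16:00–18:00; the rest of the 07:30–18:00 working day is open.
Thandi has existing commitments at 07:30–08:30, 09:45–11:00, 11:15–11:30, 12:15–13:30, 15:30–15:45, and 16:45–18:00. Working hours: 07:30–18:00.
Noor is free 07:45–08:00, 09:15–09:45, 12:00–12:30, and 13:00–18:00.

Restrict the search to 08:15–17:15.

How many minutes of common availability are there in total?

Uma free within 07:30–18:00: 07:30–09:45, 11:00–12:15, 13:15–15:45, 17:00–18:00.
Mina free within 07:30–18:00: 08:15–10:15, 11:00–12:15, 12:45–13:30, 14:45–16:00.
Thandi free within 07:30–18:00: 08:30–09:45, 11:00–11:15, 11:30–12:15, 13:30–15:30, 15:45–16:45.
Dana ∩ Uma: 07:30–09:45, 11:00–12:00, 15:15–15:30, 17:00–17:30.
Dana ∩ Uma ∩ Elena: 08:00–09:45, 11:00–12:00, 17:00–17:30.
Dana ∩ Uma ∩ Elena ∩ Mina: 08:15–09:45, 11:00–12:00.
Dana ∩ Uma ∩ Elena ∩ Mina ∩ Thandi: 08:30–09:45, 11:00–11:15, 11:30–12:00.
Dana ∩ Uma ∩ Elena ∩ Mina ∩ Thandi ∩ Noor: 09:15–09:45.
Restricted to 08:15–17:15: 09:15–09:45.
Total common minutes: 30.

30 minutes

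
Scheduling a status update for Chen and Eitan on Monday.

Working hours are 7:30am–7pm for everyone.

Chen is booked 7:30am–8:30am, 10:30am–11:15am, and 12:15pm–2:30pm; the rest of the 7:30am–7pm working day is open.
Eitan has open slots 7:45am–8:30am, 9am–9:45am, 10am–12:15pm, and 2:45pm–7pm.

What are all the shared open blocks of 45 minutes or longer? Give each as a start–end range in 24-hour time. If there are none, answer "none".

09:00–09:45, 11:15–12:15, 14:45–19:00

Chen free within 07:30–19:00: 08:30–10:30, 11:15–12:15, 14:30–19:00.
Chen ∩ Eitan: 09:00–09:45, 10:00–10:30, 11:15–12:15, 14:45–19:00.
Windows ≥ 45 min: 09:00–09:45, 11:15–12:15, 14:45–19:00.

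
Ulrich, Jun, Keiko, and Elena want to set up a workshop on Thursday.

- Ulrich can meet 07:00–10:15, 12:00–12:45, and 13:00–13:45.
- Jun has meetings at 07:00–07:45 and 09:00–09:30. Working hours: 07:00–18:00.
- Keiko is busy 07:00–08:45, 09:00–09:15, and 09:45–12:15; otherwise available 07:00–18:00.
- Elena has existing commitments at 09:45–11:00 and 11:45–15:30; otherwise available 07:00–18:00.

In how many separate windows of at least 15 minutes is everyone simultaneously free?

Jun free within 07:00–18:00: 07:45–09:00, 09:30–18:00.
Keiko free within 07:00–18:00: 08:45–09:00, 09:15–09:45, 12:15–18:00.
Elena free within 07:00–18:00: 07:00–09:45, 11:00–11:45, 15:30–18:00.
Ulrich ∩ Jun: 07:45–09:00, 09:30–10:15, 12:00–12:45, 13:00–13:45.
Ulrich ∩ Jun ∩ Keiko: 08:45–09:00, 09:30–09:45, 12:15–12:45, 13:00–13:45.
Ulrich ∩ Jun ∩ Keiko ∩ Elena: 08:45–09:00, 09:30–09:45.
Windows ≥ 15 min: 08:45–09:00, 09:30–09:45.
That's 2 windows.

2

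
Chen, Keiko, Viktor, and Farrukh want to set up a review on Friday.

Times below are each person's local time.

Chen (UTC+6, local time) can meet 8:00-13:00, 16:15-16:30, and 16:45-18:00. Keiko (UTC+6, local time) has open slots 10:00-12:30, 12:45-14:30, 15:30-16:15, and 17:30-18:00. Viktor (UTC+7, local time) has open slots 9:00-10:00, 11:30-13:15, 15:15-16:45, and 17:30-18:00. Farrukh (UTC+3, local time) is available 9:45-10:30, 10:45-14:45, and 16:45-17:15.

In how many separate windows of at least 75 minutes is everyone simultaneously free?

Chen → UTC: 02:00–07:00, 10:15–10:30, 10:45–12:00.
Keiko → UTC: 04:00–06:30, 06:45–08:30, 09:30–10:15, 11:30–12:00.
Viktor → UTC: 02:00–03:00, 04:30–06:15, 08:15–09:45, 10:30–11:00.
Farrukh → UTC: 06:45–07:30, 07:45–11:45, 13:45–14:15.
Chen ∩ Keiko: 04:00–06:30, 06:45–07:00, 11:30–12:00.
Chen ∩ Keiko ∩ Viktor: 04:30–06:15.
Chen ∩ Keiko ∩ Viktor ∩ Farrukh: (none).
Windows ≥ 75 min: (none).
That's 0 windows.

0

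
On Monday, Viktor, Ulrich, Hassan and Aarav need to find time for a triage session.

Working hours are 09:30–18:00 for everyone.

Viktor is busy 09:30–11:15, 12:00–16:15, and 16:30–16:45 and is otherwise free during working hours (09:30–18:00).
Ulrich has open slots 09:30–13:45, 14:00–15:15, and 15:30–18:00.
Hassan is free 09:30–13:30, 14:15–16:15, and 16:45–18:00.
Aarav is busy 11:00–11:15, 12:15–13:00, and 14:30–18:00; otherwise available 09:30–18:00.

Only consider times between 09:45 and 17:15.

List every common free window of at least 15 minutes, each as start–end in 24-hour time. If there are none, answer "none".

11:15–12:00

Viktor free within 09:30–18:00: 11:15–12:00, 16:15–16:30, 16:45–18:00.
Aarav free within 09:30–18:00: 09:30–11:00, 11:15–12:15, 13:00–14:30.
Viktor ∩ Ulrich: 11:15–12:00, 16:15–16:30, 16:45–18:00.
Viktor ∩ Ulrich ∩ Hassan: 11:15–12:00, 16:45–18:00.
Viktor ∩ Ulrich ∩ Hassan ∩ Aarav: 11:15–12:00.
Restricted to 09:45–17:15: 11:15–12:00.
Windows ≥ 15 min: 11:15–12:00.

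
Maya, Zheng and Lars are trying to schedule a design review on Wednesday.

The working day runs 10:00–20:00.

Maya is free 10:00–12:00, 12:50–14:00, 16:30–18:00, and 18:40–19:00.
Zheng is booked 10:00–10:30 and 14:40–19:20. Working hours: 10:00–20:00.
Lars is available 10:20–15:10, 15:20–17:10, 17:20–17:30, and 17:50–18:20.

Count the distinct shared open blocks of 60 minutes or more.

2

Zheng free within 10:00–20:00: 10:30–14:40, 19:20–20:00.
Maya ∩ Zheng: 10:30–12:00, 12:50–14:00.
Maya ∩ Zheng ∩ Lars: 10:30–12:00, 12:50–14:00.
Windows ≥ 60 min: 10:30–12:00, 12:50–14:00.
That's 2 windows.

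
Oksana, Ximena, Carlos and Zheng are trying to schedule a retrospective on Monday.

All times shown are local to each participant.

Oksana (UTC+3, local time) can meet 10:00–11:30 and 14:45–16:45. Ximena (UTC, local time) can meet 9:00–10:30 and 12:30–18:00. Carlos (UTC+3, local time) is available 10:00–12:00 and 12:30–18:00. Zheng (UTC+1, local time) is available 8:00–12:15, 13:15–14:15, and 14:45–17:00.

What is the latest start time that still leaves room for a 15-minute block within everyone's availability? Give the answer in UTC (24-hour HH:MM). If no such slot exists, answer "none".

Oksana → UTC: 07:00–08:30, 11:45–13:45.
Ximena → UTC: 09:00–10:30, 12:30–18:00.
Carlos → UTC: 07:00–09:00, 09:30–15:00.
Zheng → UTC: 07:00–11:15, 12:15–13:15, 13:45–16:00.
Oksana ∩ Ximena: 12:30–13:45.
Oksana ∩ Ximena ∩ Carlos: 12:30–13:45.
Oksana ∩ Ximena ∩ Carlos ∩ Zheng: 12:30–13:15.
Windows ≥ 15 min: 12:30–13:15.
Latest start in the last window 12:30–13:15 is 13:15 − 15 min = 13:00.

13:00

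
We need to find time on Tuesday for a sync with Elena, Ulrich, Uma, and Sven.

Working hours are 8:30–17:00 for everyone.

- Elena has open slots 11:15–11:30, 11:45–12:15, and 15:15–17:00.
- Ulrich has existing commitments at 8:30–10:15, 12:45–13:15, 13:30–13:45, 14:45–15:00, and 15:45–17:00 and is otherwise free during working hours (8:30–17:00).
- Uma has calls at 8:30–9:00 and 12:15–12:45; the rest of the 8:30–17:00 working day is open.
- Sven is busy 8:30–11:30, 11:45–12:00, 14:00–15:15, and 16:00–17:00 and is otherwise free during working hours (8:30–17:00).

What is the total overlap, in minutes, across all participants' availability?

Ulrich free within 08:30–17:00: 10:15–12:45, 13:15–13:30, 13:45–14:45, 15:00–15:45.
Uma free within 08:30–17:00: 09:00–12:15, 12:45–17:00.
Sven free within 08:30–17:00: 11:30–11:45, 12:00–14:00, 15:15–16:00.
Elena ∩ Ulrich: 11:15–11:30, 11:45–12:15, 15:15–15:45.
Elena ∩ Ulrich ∩ Uma: 11:15–11:30, 11:45–12:15, 15:15–15:45.
Elena ∩ Ulrich ∩ Uma ∩ Sven: 12:00–12:15, 15:15–15:45.
Total common minutes: 15 + 30 = 45.

45 minutes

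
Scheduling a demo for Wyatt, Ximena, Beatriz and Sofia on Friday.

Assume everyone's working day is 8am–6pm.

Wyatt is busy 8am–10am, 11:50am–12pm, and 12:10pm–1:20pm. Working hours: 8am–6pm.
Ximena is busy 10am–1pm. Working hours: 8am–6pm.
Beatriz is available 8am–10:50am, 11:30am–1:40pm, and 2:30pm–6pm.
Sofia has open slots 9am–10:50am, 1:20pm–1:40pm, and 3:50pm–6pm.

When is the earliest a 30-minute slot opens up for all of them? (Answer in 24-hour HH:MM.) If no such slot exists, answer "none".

Wyatt free within 08:00–18:00: 10:00–11:50, 12:00–12:10, 13:20–18:00.
Ximena free within 08:00–18:00: 08:00–10:00, 13:00–18:00.
Wyatt ∩ Ximena: 13:20–18:00.
Wyatt ∩ Ximena ∩ Beatriz: 13:20–13:40, 14:30–18:00.
Wyatt ∩ Ximena ∩ Beatriz ∩ Sofia: 13:20–13:40, 15:50–18:00.
Windows ≥ 30 min: 15:50–18:00.
Earliest such window starts at 15:50.

15:50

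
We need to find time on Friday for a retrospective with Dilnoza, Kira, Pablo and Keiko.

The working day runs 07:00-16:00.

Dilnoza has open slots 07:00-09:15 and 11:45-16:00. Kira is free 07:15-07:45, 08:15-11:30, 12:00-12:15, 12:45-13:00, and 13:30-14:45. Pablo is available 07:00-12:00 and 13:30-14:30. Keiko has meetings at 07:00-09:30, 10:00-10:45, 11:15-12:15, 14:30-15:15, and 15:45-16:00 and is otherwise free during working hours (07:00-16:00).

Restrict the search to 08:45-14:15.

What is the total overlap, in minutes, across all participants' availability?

Keiko free within 07:00–16:00: 09:30–10:00, 10:45–11:15, 12:15–14:30, 15:15–15:45.
Dilnoza ∩ Kira: 07:15–07:45, 08:15–09:15, 12:00–12:15, 12:45–13:00, 13:30–14:45.
Dilnoza ∩ Kira ∩ Pablo: 07:15–07:45, 08:15–09:15, 13:30–14:30.
Dilnoza ∩ Kira ∩ Pablo ∩ Keiko: 13:30–14:30.
Restricted to 08:45–14:15: 13:30–14:15.
Total common minutes: 45.

45 minutes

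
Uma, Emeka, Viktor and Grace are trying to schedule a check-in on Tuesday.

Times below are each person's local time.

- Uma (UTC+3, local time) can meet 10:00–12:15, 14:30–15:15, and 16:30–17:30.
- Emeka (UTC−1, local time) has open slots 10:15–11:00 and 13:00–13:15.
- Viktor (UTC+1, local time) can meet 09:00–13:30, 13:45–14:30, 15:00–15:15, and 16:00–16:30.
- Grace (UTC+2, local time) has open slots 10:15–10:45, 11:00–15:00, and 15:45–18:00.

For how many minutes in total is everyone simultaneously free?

Uma → UTC: 07:00–09:15, 11:30–12:15, 13:30–14:30.
Emeka → UTC: 11:15–12:00, 14:00–14:15.
Viktor → UTC: 08:00–12:30, 12:45–13:30, 14:00–14:15, 15:00–15:30.
Grace → UTC: 08:15–08:45, 09:00–13:00, 13:45–16:00.
Uma ∩ Emeka: 11:30–12:00, 14:00–14:15.
Uma ∩ Emeka ∩ Viktor: 11:30–12:00, 14:00–14:15.
Uma ∩ Emeka ∩ Viktor ∩ Grace: 11:30–12:00, 14:00–14:15.
Total common minutes: 30 + 15 = 45.

45 minutes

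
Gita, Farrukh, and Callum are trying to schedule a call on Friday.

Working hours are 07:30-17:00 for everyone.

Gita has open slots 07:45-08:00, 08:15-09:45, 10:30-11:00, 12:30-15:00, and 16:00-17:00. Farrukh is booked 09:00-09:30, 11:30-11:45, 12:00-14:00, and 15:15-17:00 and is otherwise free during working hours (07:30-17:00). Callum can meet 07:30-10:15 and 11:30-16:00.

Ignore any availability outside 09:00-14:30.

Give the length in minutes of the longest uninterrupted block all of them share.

30 minutes

Farrukh free within 07:30–17:00: 07:30–09:00, 09:30–11:30, 11:45–12:00, 14:00–15:15.
Gita ∩ Farrukh: 07:45–08:00, 08:15–09:00, 09:30–09:45, 10:30–11:00, 14:00–15:00.
Gita ∩ Farrukh ∩ Callum: 07:45–08:00, 08:15–09:00, 09:30–09:45, 14:00–15:00.
Restricted to 09:00–14:30: 09:30–09:45, 14:00–14:30.
Common window lengths: 15, 30 min; longest is 30.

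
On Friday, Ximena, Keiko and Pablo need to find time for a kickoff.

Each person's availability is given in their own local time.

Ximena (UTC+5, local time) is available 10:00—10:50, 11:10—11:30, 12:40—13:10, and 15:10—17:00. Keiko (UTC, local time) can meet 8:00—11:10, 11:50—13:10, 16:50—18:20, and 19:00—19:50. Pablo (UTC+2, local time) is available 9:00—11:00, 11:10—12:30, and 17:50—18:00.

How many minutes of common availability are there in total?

30 minutes

Ximena → UTC: 05:00–05:50, 06:10–06:30, 07:40–08:10, 10:10–12:00.
Keiko → UTC: 08:00–11:10, 11:50–13:10, 16:50–18:20, 19:00–19:50.
Pablo → UTC: 07:00–09:00, 09:10–10:30, 15:50–16:00.
Ximena ∩ Keiko: 08:00–08:10, 10:10–11:10, 11:50–12:00.
Ximena ∩ Keiko ∩ Pablo: 08:00–08:10, 10:10–10:30.
Total common minutes: 10 + 20 = 30.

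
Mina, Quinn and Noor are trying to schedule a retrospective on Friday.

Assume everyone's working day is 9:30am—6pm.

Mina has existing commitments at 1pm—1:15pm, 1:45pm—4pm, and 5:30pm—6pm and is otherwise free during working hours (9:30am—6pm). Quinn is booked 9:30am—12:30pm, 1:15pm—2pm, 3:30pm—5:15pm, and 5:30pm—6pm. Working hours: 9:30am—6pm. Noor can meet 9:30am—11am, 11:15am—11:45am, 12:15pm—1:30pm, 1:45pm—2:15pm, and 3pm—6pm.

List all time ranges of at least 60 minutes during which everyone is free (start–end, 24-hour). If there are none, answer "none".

none

Mina free within 09:30–18:00: 09:30–13:00, 13:15–13:45, 16:00–17:30.
Quinn free within 09:30–18:00: 12:30–13:15, 14:00–15:30, 17:15–17:30.
Mina ∩ Quinn: 12:30–13:00, 17:15–17:30.
Mina ∩ Quinn ∩ Noor: 12:30–13:00, 17:15–17:30.
Windows ≥ 60 min: (none).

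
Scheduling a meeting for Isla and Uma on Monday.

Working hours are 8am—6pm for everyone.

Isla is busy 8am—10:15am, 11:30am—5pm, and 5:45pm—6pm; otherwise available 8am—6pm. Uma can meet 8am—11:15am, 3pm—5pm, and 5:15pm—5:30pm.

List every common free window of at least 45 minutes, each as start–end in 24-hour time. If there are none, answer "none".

10:15–11:15

Isla free within 08:00–18:00: 10:15–11:30, 17:00–17:45.
Isla ∩ Uma: 10:15–11:15, 17:15–17:30.
Windows ≥ 45 min: 10:15–11:15.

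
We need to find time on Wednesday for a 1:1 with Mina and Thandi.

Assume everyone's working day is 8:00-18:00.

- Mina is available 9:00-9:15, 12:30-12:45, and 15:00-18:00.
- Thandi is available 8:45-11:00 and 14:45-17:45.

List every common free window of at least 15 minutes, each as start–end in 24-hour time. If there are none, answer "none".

09:00–09:15, 15:00–17:45

Mina ∩ Thandi: 09:00–09:15, 15:00–17:45.
Windows ≥ 15 min: 09:00–09:15, 15:00–17:45.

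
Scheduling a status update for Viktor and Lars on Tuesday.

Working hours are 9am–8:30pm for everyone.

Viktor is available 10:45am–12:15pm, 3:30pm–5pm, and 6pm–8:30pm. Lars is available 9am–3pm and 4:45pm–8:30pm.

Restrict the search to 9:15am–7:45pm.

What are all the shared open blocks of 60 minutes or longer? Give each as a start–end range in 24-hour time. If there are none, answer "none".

10:45–12:15, 18:00–19:45

Viktor ∩ Lars: 10:45–12:15, 16:45–17:00, 18:00–20:30.
Restricted to 09:15–19:45: 10:45–12:15, 16:45–17:00, 18:00–19:45.
Windows ≥ 60 min: 10:45–12:15, 18:00–19:45.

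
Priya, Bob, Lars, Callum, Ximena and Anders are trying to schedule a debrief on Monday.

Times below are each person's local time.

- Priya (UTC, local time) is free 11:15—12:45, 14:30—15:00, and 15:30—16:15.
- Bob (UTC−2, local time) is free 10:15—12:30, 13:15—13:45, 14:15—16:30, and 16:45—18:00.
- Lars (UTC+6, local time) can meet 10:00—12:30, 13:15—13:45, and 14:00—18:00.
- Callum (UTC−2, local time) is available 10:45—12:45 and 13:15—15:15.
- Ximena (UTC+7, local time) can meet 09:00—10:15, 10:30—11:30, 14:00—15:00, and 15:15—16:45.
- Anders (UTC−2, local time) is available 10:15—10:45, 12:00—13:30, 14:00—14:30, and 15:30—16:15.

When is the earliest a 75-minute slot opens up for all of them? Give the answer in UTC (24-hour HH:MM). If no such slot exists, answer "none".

none

Priya → UTC: 11:15–12:45, 14:30–15:00, 15:30–16:15.
Bob → UTC: 12:15–14:30, 15:15–15:45, 16:15–18:30, 18:45–20:00.
Lars → UTC: 04:00–06:30, 07:15–07:45, 08:00–12:00.
Callum → UTC: 12:45–14:45, 15:15–17:15.
Ximena → UTC: 02:00–03:15, 03:30–04:30, 07:00–08:00, 08:15–09:45.
Anders → UTC: 12:15–12:45, 14:00–15:30, 16:00–16:30, 17:30–18:15.
Priya ∩ Bob: 12:15–12:45, 15:30–15:45.
Priya ∩ Bob ∩ Lars: (none).
Priya ∩ Bob ∩ Lars ∩ Callum: (none).
Priya ∩ Bob ∩ Lars ∩ Callum ∩ Ximena: (none).
Priya ∩ Bob ∩ Lars ∩ Callum ∩ Ximena ∩ Anders: (none).
Windows ≥ 75 min: (none).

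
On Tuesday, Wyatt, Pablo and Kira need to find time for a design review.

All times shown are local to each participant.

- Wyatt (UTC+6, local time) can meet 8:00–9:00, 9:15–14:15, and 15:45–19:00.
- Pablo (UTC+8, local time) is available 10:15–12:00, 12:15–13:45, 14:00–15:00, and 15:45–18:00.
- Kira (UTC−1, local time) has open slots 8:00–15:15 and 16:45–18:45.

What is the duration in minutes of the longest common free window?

Wyatt → UTC: 02:00–03:00, 03:15–08:15, 09:45–13:00.
Pablo → UTC: 02:15–04:00, 04:15–05:45, 06:00–07:00, 07:45–10:00.
Kira → UTC: 09:00–16:15, 17:45–19:45.
Wyatt ∩ Pablo: 02:15–03:00, 03:15–04:00, 04:15–05:45, 06:00–07:00, 07:45–08:15, 09:45–10:00.
Wyatt ∩ Pablo ∩ Kira: 09:45–10:00.
Single common window of 15 minutes.

15 minutes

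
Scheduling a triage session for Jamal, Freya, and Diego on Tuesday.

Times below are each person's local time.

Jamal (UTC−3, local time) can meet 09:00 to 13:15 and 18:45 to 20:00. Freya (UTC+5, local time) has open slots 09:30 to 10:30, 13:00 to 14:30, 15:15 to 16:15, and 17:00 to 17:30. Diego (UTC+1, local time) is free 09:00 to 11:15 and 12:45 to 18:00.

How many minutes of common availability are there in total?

30 minutes

Jamal → UTC: 12:00–16:15, 21:45–23:00.
Freya → UTC: 04:30–05:30, 08:00–09:30, 10:15–11:15, 12:00–12:30.
Diego → UTC: 08:00–10:15, 11:45–17:00.
Jamal ∩ Freya: 12:00–12:30.
Jamal ∩ Freya ∩ Diego: 12:00–12:30.
Total common minutes: 30.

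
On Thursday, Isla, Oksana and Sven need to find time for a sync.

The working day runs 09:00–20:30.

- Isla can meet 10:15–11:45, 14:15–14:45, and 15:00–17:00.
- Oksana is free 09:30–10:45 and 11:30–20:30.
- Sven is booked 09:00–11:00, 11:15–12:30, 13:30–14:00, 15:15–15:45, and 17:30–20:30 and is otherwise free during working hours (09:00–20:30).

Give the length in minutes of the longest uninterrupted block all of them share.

Sven free within 09:00–20:30: 11:00–11:15, 12:30–13:30, 14:00–15:15, 15:45–17:30.
Isla ∩ Oksana: 10:15–10:45, 11:30–11:45, 14:15–14:45, 15:00–17:00.
Isla ∩ Oksana ∩ Sven: 14:15–14:45, 15:00–15:15, 15:45–17:00.
Common window lengths: 30, 15, 75 min; longest is 75.

75 minutes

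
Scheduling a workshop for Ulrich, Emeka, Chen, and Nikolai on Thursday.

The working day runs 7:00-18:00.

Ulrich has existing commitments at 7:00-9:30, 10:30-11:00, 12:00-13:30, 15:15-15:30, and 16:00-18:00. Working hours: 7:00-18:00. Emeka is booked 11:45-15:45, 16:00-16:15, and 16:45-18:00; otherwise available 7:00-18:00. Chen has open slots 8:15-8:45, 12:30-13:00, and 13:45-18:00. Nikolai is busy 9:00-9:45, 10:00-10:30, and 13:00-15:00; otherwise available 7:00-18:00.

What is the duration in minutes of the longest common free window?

15 minutes

Ulrich free within 07:00–18:00: 09:30–10:30, 11:00–12:00, 13:30–15:15, 15:30–16:00.
Emeka free within 07:00–18:00: 07:00–11:45, 15:45–16:00, 16:15–16:45.
Nikolai free within 07:00–18:00: 07:00–09:00, 09:45–10:00, 10:30–13:00, 15:00–18:00.
Ulrich ∩ Emeka: 09:30–10:30, 11:00–11:45, 15:45–16:00.
Ulrich ∩ Emeka ∩ Chen: 15:45–16:00.
Ulrich ∩ Emeka ∩ Chen ∩ Nikolai: 15:45–16:00.
Single common window of 15 minutes.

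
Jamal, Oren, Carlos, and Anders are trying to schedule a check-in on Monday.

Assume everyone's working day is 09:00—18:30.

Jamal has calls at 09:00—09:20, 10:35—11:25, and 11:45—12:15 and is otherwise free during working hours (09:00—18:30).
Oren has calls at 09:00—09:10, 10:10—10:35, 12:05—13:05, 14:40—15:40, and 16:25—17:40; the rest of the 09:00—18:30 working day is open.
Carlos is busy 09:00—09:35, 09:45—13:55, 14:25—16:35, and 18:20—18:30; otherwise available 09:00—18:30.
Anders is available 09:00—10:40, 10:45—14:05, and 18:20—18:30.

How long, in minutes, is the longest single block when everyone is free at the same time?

Jamal free within 09:00–18:30: 09:20–10:35, 11:25–11:45, 12:15–18:30.
Oren free within 09:00–18:30: 09:10–10:10, 10:35–12:05, 13:05–14:40, 15:40–16:25, 17:40–18:30.
Carlos free within 09:00–18:30: 09:35–09:45, 13:55–14:25, 16:35–18:20.
Jamal ∩ Oren: 09:20–10:10, 11:25–11:45, 13:05–14:40, 15:40–16:25, 17:40–18:30.
Jamal ∩ Oren ∩ Carlos: 09:35–09:45, 13:55–14:25, 17:40–18:20.
Jamal ∩ Oren ∩ Carlos ∩ Anders: 09:35–09:45, 13:55–14:05.
Common window lengths: 10, 10 min; longest is 10.

10 minutes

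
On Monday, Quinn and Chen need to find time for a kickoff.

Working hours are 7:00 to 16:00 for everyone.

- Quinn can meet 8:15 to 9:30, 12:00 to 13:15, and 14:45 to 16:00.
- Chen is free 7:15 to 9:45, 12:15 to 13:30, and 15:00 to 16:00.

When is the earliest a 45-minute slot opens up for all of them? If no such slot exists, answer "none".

08:15

Quinn ∩ Chen: 08:15–09:30, 12:15–13:15, 15:00–16:00.
Windows ≥ 45 min: 08:15–09:30, 12:15–13:15, 15:00–16:00.
Earliest such window starts at 08:15.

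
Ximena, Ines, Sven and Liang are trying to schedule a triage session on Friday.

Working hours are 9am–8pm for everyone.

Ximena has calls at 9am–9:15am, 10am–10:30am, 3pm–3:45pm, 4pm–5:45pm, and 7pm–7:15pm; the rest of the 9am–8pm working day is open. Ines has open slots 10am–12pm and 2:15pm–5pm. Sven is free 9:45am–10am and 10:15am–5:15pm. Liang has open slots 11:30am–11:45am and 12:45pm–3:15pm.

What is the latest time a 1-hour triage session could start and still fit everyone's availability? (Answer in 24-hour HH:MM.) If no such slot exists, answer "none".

Ximena free within 09:00–20:00: 09:15–10:00, 10:30–15:00, 15:45–16:00, 17:45–19:00, 19:15–20:00.
Ximena ∩ Ines: 10:30–12:00, 14:15–15:00, 15:45–16:00.
Ximena ∩ Ines ∩ Sven: 10:30–12:00, 14:15–15:00, 15:45–16:00.
Ximena ∩ Ines ∩ Sven ∩ Liang: 11:30–11:45, 14:15–15:00.
Windows ≥ 60 min: (none).

none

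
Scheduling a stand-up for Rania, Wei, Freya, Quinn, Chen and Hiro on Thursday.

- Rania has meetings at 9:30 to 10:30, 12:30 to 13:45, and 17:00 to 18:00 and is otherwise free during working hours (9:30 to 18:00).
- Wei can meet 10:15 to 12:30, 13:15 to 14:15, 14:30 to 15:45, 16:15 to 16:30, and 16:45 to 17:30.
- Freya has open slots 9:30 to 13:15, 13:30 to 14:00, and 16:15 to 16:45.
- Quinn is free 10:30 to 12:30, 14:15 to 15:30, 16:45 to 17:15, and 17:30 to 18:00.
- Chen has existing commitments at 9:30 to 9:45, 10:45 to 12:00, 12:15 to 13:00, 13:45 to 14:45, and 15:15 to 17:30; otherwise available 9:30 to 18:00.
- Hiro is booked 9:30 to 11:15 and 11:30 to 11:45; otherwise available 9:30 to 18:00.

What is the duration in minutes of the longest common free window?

Rania free within 09:30–18:00: 10:30–12:30, 13:45–17:00.
Chen free within 09:30–18:00: 09:45–10:45, 12:00–12:15, 13:00–13:45, 14:45–15:15, 17:30–18:00.
Hiro free within 09:30–18:00: 11:15–11:30, 11:45–18:00.
Rania ∩ Wei: 10:30–12:30, 13:45–14:15, 14:30–15:45, 16:15–16:30, 16:45–17:00.
Rania ∩ Wei ∩ Freya: 10:30–12:30, 13:45–14:00, 16:15–16:30.
Rania ∩ Wei ∩ Freya ∩ Quinn: 10:30–12:30.
Rania ∩ Wei ∩ Freya ∩ Quinn ∩ Chen: 10:30–10:45, 12:00–12:15.
Rania ∩ Wei ∩ Freya ∩ Quinn ∩ Chen ∩ Hiro: 12:00–12:15.
Single common window of 15 minutes.

15 minutes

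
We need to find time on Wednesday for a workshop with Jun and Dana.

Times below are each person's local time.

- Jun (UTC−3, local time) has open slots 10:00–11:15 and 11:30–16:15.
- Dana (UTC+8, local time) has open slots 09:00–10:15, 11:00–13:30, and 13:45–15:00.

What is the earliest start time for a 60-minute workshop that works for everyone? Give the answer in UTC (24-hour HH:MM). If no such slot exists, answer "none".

none

Jun → UTC: 13:00–14:15, 14:30–19:15.
Dana → UTC: 01:00–02:15, 03:00–05:30, 05:45–07:00.
Jun ∩ Dana: (none).
Windows ≥ 60 min: (none).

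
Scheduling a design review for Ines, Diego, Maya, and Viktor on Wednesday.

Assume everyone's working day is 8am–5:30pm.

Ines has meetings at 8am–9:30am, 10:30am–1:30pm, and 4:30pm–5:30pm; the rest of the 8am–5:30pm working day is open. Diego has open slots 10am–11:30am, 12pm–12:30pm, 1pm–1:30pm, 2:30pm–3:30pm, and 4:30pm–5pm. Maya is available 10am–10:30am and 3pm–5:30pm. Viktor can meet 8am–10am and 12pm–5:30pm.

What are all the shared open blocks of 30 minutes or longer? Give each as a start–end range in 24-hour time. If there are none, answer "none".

15:00–15:30

Ines free within 08:00–17:30: 09:30–10:30, 13:30–16:30.
Ines ∩ Diego: 10:00–10:30, 14:30–15:30.
Ines ∩ Diego ∩ Maya: 10:00–10:30, 15:00–15:30.
Ines ∩ Diego ∩ Maya ∩ Viktor: 15:00–15:30.
Windows ≥ 30 min: 15:00–15:30.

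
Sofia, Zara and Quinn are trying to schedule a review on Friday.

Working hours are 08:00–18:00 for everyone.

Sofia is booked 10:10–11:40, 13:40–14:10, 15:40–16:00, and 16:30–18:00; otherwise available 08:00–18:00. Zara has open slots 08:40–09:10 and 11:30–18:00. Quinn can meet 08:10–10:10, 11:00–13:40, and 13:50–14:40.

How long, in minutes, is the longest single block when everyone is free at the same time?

Sofia free within 08:00–18:00: 08:00–10:10, 11:40–13:40, 14:10–15:40, 16:00–16:30.
Sofia ∩ Zara: 08:40–09:10, 11:40–13:40, 14:10–15:40, 16:00–16:30.
Sofia ∩ Zara ∩ Quinn: 08:40–09:10, 11:40–13:40, 14:10–14:40.
Common window lengths: 30, 120, 30 min; longest is 120.

120 minutes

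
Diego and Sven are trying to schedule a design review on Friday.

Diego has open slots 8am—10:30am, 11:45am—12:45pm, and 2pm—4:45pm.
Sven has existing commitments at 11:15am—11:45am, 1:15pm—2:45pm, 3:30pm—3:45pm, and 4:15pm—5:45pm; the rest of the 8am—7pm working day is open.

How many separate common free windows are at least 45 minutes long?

Sven free within 08:00–19:00: 08:00–11:15, 11:45–13:15, 14:45–15:30, 15:45–16:15, 17:45–19:00.
Diego ∩ Sven: 08:00–10:30, 11:45–12:45, 14:45–15:30, 15:45–16:15.
Windows ≥ 45 min: 08:00–10:30, 11:45–12:45, 14:45–15:30.
That's 3 windows.

3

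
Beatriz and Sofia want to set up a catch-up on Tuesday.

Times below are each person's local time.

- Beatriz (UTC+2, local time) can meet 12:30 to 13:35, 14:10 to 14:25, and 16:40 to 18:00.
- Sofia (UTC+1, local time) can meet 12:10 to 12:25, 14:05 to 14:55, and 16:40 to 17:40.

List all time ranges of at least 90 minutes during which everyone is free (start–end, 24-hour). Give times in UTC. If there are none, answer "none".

Beatriz → UTC: 10:30–11:35, 12:10–12:25, 14:40–16:00.
Sofia → UTC: 11:10–11:25, 13:05–13:55, 15:40–16:40.
Beatriz ∩ Sofia: 11:10–11:25, 15:40–16:00.
Windows ≥ 90 min: (none).

none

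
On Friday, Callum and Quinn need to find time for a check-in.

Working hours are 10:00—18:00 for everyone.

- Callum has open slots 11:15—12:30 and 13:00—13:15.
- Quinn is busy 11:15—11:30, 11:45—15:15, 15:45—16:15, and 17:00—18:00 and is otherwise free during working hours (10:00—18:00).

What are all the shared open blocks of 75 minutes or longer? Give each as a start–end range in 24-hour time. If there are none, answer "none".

none

Quinn free within 10:00–18:00: 10:00–11:15, 11:30–11:45, 15:15–15:45, 16:15–17:00.
Callum ∩ Quinn: 11:30–11:45.
Windows ≥ 75 min: (none).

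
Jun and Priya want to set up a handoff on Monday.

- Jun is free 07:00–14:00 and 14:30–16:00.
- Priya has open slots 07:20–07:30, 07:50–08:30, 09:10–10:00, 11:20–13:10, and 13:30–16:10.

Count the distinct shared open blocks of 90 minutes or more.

Jun ∩ Priya: 07:20–07:30, 07:50–08:30, 09:10–10:00, 11:20–13:10, 13:30–14:00, 14:30–16:00.
Windows ≥ 90 min: 11:20–13:10, 14:30–16:00.
That's 2 windows.

2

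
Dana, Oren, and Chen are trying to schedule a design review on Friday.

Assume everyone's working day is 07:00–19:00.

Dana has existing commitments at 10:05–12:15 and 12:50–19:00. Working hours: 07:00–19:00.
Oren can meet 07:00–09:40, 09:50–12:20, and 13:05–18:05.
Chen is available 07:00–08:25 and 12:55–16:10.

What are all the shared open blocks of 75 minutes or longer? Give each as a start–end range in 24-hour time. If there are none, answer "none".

07:00–08:25

Dana free within 07:00–19:00: 07:00–10:05, 12:15–12:50.
Dana ∩ Oren: 07:00–09:40, 09:50–10:05, 12:15–12:20.
Dana ∩ Oren ∩ Chen: 07:00–08:25.
Windows ≥ 75 min: 07:00–08:25.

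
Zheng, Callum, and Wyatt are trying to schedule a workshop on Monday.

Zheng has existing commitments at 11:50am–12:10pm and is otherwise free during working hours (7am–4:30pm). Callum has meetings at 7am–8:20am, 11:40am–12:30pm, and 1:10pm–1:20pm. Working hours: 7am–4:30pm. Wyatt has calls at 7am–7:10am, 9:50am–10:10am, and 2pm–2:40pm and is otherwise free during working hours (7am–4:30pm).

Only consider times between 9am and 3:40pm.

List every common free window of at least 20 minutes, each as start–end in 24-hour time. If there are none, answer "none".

09:00–09:50, 10:10–11:40, 12:30–13:10, 13:20–14:00, 14:40–15:40

Zheng free within 07:00–16:30: 07:00–11:50, 12:10–16:30.
Callum free within 07:00–16:30: 08:20–11:40, 12:30–13:10, 13:20–16:30.
Wyatt free within 07:00–16:30: 07:10–09:50, 10:10–14:00, 14:40–16:30.
Zheng ∩ Callum: 08:20–11:40, 12:30–13:10, 13:20–16:30.
Zheng ∩ Callum ∩ Wyatt: 08:20–09:50, 10:10–11:40, 12:30–13:10, 13:20–14:00, 14:40–16:30.
Restricted to 09:00–15:40: 09:00–09:50, 10:10–11:40, 12:30–13:10, 13:20–14:00, 14:40–15:40.
Windows ≥ 20 min: 09:00–09:50, 10:10–11:40, 12:30–13:10, 13:20–14:00, 14:40–15:40.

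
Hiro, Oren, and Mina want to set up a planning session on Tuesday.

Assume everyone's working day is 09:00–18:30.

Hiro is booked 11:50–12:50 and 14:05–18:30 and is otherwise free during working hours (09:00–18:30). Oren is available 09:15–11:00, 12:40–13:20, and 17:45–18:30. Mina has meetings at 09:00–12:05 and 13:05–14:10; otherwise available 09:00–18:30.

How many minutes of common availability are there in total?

15 minutes

Hiro free within 09:00–18:30: 09:00–11:50, 12:50–14:05.
Mina free within 09:00–18:30: 12:05–13:05, 14:10–18:30.
Hiro ∩ Oren: 09:15–11:00, 12:50–13:20.
Hiro ∩ Oren ∩ Mina: 12:50–13:05.
Total common minutes: 15.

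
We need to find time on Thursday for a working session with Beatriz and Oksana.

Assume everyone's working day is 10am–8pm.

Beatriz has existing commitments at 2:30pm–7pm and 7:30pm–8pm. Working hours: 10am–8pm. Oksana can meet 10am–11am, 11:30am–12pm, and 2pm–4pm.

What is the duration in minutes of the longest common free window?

60 minutes

Beatriz free within 10:00–20:00: 10:00–14:30, 19:00–19:30.
Beatriz ∩ Oksana: 10:00–11:00, 11:30–12:00, 14:00–14:30.
Common window lengths: 60, 30, 30 min; longest is 60.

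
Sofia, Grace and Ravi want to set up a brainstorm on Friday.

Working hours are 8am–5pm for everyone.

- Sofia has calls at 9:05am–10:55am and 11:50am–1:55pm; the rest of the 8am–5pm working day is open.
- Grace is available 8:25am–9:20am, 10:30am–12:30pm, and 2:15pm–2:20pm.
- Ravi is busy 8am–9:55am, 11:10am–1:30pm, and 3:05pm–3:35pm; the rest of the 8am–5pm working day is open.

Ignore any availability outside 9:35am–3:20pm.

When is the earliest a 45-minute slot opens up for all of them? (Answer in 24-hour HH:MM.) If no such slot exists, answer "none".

none

Sofia free within 08:00–17:00: 08:00–09:05, 10:55–11:50, 13:55–17:00.
Ravi free within 08:00–17:00: 09:55–11:10, 13:30–15:05, 15:35–17:00.
Sofia ∩ Grace: 08:25–09:05, 10:55–11:50, 14:15–14:20.
Sofia ∩ Grace ∩ Ravi: 10:55–11:10, 14:15–14:20.
Restricted to 09:35–15:20: 10:55–11:10, 14:15–14:20.
Windows ≥ 45 min: (none).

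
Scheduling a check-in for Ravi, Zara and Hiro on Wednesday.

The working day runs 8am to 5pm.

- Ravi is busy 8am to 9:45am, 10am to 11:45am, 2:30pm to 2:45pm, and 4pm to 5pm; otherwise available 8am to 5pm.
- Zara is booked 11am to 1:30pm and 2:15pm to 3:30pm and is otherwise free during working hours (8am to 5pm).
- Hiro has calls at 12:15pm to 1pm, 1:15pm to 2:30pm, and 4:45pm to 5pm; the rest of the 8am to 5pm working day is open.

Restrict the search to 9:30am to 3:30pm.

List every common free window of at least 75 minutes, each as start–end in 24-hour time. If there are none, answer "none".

Ravi free within 08:00–17:00: 09:45–10:00, 11:45–14:30, 14:45–16:00.
Zara free within 08:00–17:00: 08:00–11:00, 13:30–14:15, 15:30–17:00.
Hiro free within 08:00–17:00: 08:00–12:15, 13:00–13:15, 14:30–16:45.
Ravi ∩ Zara: 09:45–10:00, 13:30–14:15, 15:30–16:00.
Ravi ∩ Zara ∩ Hiro: 09:45–10:00, 15:30–16:00.
Restricted to 09:30–15:30: 09:45–10:00.
Windows ≥ 75 min: (none).

none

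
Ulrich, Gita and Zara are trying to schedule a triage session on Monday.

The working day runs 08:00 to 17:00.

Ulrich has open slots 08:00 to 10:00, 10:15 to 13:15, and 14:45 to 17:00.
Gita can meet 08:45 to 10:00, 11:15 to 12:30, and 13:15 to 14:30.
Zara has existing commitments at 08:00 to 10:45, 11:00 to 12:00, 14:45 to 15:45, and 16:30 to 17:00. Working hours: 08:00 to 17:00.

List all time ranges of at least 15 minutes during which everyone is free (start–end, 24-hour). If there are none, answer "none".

12:00–12:30

Zara free within 08:00–17:00: 10:45–11:00, 12:00–14:45, 15:45–16:30.
Ulrich ∩ Gita: 08:45–10:00, 11:15–12:30.
Ulrich ∩ Gita ∩ Zara: 12:00–12:30.
Windows ≥ 15 min: 12:00–12:30.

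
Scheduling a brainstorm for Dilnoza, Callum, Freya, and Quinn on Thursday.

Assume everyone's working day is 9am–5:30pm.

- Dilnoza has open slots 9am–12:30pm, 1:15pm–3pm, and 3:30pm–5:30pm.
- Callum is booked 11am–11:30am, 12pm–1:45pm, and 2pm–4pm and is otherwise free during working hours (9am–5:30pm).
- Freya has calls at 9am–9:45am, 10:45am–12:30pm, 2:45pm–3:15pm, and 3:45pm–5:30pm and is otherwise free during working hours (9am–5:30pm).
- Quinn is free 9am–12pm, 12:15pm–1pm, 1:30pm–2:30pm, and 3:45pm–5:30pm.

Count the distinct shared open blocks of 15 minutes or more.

2

Callum free within 09:00–17:30: 09:00–11:00, 11:30–12:00, 13:45–14:00, 16:00–17:30.
Freya free within 09:00–17:30: 09:45–10:45, 12:30–14:45, 15:15–15:45.
Dilnoza ∩ Callum: 09:00–11:00, 11:30–12:00, 13:45–14:00, 16:00–17:30.
Dilnoza ∩ Callum ∩ Freya: 09:45–10:45, 13:45–14:00.
Dilnoza ∩ Callum ∩ Freya ∩ Quinn: 09:45–10:45, 13:45–14:00.
Windows ≥ 15 min: 09:45–10:45, 13:45–14:00.
That's 2 windows.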